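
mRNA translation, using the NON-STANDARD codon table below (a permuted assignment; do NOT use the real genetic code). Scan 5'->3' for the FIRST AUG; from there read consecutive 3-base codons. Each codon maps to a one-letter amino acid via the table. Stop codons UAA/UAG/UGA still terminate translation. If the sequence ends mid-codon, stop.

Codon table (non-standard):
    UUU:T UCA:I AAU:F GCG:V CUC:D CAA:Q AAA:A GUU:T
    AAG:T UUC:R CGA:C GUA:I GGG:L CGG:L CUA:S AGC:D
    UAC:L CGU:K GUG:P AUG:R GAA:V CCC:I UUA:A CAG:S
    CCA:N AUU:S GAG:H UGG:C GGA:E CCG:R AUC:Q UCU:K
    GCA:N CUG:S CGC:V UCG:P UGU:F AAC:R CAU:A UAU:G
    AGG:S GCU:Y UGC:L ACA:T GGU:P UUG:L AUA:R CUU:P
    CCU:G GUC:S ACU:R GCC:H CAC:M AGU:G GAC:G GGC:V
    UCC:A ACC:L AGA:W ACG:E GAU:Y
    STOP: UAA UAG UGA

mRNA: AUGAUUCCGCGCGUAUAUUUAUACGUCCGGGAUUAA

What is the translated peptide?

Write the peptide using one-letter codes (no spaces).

start AUG at pos 0
pos 0: AUG -> R; peptide=R
pos 3: AUU -> S; peptide=RS
pos 6: CCG -> R; peptide=RSR
pos 9: CGC -> V; peptide=RSRV
pos 12: GUA -> I; peptide=RSRVI
pos 15: UAU -> G; peptide=RSRVIG
pos 18: UUA -> A; peptide=RSRVIGA
pos 21: UAC -> L; peptide=RSRVIGAL
pos 24: GUC -> S; peptide=RSRVIGALS
pos 27: CGG -> L; peptide=RSRVIGALSL
pos 30: GAU -> Y; peptide=RSRVIGALSLY
pos 33: UAA -> STOP

Answer: RSRVIGALSLY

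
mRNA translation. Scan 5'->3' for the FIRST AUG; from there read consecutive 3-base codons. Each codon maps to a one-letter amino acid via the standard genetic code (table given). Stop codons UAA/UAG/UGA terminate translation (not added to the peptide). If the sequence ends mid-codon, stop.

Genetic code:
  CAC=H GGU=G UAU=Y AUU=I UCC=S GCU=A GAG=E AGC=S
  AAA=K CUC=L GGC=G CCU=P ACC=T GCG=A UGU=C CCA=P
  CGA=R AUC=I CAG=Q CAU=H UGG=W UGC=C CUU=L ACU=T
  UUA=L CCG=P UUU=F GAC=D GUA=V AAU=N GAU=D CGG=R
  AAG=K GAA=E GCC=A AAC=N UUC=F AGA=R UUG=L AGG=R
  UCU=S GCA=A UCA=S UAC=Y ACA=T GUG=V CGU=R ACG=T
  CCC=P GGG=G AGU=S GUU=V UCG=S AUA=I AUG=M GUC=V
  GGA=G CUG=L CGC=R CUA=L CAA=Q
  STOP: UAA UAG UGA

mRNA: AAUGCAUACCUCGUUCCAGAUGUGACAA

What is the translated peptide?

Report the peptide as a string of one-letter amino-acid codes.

Answer: MHTSFQM

Derivation:
start AUG at pos 1
pos 1: AUG -> M; peptide=M
pos 4: CAU -> H; peptide=MH
pos 7: ACC -> T; peptide=MHT
pos 10: UCG -> S; peptide=MHTS
pos 13: UUC -> F; peptide=MHTSF
pos 16: CAG -> Q; peptide=MHTSFQ
pos 19: AUG -> M; peptide=MHTSFQM
pos 22: UGA -> STOP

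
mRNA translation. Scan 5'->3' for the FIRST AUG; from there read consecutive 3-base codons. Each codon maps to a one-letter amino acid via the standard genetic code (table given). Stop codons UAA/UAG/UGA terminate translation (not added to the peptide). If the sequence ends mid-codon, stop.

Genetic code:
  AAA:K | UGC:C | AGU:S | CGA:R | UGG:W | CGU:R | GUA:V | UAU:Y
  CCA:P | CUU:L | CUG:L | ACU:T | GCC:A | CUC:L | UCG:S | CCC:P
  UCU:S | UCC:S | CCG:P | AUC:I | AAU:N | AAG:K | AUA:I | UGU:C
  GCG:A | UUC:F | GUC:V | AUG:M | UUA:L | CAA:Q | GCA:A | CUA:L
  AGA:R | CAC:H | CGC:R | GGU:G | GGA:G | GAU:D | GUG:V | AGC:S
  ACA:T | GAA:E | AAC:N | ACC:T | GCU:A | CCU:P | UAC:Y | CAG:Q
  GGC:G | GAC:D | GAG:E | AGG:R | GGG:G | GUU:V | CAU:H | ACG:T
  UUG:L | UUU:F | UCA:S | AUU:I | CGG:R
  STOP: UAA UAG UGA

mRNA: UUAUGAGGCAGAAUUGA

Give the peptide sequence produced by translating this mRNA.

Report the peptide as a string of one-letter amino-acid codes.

start AUG at pos 2
pos 2: AUG -> M; peptide=M
pos 5: AGG -> R; peptide=MR
pos 8: CAG -> Q; peptide=MRQ
pos 11: AAU -> N; peptide=MRQN
pos 14: UGA -> STOP

Answer: MRQN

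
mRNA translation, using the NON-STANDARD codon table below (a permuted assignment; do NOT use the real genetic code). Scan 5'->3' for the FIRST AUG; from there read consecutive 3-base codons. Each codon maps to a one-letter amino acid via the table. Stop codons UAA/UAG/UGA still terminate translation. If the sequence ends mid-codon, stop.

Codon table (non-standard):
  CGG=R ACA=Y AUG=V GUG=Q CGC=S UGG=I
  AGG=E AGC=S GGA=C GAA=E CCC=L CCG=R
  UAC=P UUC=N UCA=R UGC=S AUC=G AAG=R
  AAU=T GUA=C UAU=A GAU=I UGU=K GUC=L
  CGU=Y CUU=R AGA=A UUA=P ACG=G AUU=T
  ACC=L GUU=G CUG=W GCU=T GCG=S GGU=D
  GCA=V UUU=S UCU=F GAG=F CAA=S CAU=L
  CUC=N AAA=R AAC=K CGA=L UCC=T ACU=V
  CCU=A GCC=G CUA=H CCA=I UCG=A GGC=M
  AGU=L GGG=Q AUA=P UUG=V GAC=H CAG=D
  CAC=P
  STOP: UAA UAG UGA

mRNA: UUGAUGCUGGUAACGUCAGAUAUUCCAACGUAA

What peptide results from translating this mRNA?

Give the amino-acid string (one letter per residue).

Answer: VWCGRITIG

Derivation:
start AUG at pos 3
pos 3: AUG -> V; peptide=V
pos 6: CUG -> W; peptide=VW
pos 9: GUA -> C; peptide=VWC
pos 12: ACG -> G; peptide=VWCG
pos 15: UCA -> R; peptide=VWCGR
pos 18: GAU -> I; peptide=VWCGRI
pos 21: AUU -> T; peptide=VWCGRIT
pos 24: CCA -> I; peptide=VWCGRITI
pos 27: ACG -> G; peptide=VWCGRITIG
pos 30: UAA -> STOP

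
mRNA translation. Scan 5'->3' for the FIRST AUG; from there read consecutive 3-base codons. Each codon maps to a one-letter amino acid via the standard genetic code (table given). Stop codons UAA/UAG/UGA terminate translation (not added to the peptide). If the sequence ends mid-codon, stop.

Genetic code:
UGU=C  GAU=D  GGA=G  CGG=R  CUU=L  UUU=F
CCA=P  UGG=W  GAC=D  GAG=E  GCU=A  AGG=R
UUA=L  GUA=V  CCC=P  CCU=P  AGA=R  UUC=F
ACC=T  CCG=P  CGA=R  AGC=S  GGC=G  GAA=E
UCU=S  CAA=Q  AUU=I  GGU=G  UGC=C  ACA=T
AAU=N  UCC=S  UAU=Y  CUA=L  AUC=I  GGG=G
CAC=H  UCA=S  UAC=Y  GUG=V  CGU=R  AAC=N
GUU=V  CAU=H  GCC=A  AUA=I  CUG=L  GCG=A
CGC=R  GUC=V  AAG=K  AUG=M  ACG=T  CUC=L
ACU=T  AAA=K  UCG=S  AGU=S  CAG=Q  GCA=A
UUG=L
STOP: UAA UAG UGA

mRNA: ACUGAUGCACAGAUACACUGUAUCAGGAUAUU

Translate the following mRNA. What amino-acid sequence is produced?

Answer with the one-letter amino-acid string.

Answer: MHRYTVSGY

Derivation:
start AUG at pos 4
pos 4: AUG -> M; peptide=M
pos 7: CAC -> H; peptide=MH
pos 10: AGA -> R; peptide=MHR
pos 13: UAC -> Y; peptide=MHRY
pos 16: ACU -> T; peptide=MHRYT
pos 19: GUA -> V; peptide=MHRYTV
pos 22: UCA -> S; peptide=MHRYTVS
pos 25: GGA -> G; peptide=MHRYTVSG
pos 28: UAU -> Y; peptide=MHRYTVSGY
pos 31: only 1 nt remain (<3), stop (end of mRNA)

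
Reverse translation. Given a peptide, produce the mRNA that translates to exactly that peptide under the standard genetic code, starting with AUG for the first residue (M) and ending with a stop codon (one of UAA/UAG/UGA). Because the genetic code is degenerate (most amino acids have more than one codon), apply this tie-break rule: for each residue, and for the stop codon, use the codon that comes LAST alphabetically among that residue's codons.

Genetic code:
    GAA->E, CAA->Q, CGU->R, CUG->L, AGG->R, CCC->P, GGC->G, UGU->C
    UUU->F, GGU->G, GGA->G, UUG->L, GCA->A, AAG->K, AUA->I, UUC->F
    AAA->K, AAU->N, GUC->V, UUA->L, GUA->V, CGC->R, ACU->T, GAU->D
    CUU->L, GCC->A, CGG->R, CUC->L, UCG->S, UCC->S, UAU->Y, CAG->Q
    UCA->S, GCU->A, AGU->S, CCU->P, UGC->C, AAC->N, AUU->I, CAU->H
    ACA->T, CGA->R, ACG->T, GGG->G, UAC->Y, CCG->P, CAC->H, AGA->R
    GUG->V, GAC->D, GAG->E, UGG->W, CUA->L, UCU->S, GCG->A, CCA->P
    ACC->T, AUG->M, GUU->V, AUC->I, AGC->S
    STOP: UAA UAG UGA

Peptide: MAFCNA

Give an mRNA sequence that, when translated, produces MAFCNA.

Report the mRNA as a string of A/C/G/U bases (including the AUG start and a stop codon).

Answer: mRNA: AUGGCUUUUUGUAAUGCUUGA

Derivation:
residue 1: M -> AUG (start codon)
residue 2: A codons sorted = GCA,GCC,GCG,GCU -> pick last = GCU
residue 3: F codons sorted = UUC,UUU -> pick last = UUU
residue 4: C codons sorted = UGC,UGU -> pick last = UGU
residue 5: N codons sorted = AAC,AAU -> pick last = AAU
residue 6: A codons sorted = GCA,GCC,GCG,GCU -> pick last = GCU
terminator: stop codons sorted = UAA,UAG,UGA -> pick last = UGA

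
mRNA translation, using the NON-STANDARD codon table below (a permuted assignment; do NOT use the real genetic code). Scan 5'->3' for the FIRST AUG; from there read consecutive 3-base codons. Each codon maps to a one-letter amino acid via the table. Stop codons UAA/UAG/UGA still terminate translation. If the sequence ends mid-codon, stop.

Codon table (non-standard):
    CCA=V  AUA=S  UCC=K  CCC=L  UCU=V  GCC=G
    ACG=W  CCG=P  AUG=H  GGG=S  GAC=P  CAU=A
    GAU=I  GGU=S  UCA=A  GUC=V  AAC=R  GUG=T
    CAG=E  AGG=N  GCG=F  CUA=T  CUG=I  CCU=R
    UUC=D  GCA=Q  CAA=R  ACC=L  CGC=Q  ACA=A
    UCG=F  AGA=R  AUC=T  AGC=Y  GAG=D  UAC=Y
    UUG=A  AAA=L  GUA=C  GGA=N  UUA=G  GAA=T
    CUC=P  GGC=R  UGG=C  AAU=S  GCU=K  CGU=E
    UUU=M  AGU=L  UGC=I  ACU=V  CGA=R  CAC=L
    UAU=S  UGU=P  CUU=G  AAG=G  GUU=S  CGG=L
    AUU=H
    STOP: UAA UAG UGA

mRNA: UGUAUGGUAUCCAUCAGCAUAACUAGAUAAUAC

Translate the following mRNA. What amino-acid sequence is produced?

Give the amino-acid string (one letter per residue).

Answer: HCKTYSVR

Derivation:
start AUG at pos 3
pos 3: AUG -> H; peptide=H
pos 6: GUA -> C; peptide=HC
pos 9: UCC -> K; peptide=HCK
pos 12: AUC -> T; peptide=HCKT
pos 15: AGC -> Y; peptide=HCKTY
pos 18: AUA -> S; peptide=HCKTYS
pos 21: ACU -> V; peptide=HCKTYSV
pos 24: AGA -> R; peptide=HCKTYSVR
pos 27: UAA -> STOP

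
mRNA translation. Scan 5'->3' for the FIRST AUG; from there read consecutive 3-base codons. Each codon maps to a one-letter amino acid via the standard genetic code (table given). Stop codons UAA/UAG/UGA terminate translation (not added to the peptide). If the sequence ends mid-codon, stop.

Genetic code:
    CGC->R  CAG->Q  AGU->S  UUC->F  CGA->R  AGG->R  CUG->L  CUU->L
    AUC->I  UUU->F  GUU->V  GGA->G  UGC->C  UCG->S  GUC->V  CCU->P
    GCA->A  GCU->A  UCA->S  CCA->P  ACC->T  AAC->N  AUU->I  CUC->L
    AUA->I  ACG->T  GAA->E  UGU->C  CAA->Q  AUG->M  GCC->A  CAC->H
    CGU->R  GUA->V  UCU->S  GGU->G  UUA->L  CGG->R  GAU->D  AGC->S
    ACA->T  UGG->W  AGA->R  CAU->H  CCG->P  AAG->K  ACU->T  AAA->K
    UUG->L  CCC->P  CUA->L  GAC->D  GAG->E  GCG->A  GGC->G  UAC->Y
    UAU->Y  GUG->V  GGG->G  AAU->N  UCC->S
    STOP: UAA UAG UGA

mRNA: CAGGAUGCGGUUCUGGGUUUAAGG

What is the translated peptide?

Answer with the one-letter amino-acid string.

start AUG at pos 4
pos 4: AUG -> M; peptide=M
pos 7: CGG -> R; peptide=MR
pos 10: UUC -> F; peptide=MRF
pos 13: UGG -> W; peptide=MRFW
pos 16: GUU -> V; peptide=MRFWV
pos 19: UAA -> STOP

Answer: MRFWV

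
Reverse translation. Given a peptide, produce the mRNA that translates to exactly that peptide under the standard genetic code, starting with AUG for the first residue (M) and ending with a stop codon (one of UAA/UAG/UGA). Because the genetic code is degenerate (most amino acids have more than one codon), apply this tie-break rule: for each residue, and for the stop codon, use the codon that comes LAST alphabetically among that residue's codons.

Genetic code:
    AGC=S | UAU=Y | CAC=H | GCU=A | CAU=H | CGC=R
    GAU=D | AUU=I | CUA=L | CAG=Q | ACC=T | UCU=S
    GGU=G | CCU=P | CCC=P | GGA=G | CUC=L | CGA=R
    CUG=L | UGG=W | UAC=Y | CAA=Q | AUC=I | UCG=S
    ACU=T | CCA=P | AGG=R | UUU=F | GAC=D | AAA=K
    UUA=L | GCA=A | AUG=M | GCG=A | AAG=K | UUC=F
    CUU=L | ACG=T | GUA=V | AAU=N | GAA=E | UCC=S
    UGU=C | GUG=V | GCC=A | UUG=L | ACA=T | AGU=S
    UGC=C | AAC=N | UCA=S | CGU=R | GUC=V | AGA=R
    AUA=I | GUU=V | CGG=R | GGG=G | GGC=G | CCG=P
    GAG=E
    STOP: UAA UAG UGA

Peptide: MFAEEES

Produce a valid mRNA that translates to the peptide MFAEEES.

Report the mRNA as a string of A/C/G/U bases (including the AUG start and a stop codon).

Answer: mRNA: AUGUUUGCUGAGGAGGAGUCUUGA

Derivation:
residue 1: M -> AUG (start codon)
residue 2: F codons sorted = UUC,UUU -> pick last = UUU
residue 3: A codons sorted = GCA,GCC,GCG,GCU -> pick last = GCU
residue 4: E codons sorted = GAA,GAG -> pick last = GAG
residue 5: E codons sorted = GAA,GAG -> pick last = GAG
residue 6: E codons sorted = GAA,GAG -> pick last = GAG
residue 7: S codons sorted = AGC,AGU,UCA,UCC,UCG,UCU -> pick last = UCU
terminator: stop codons sorted = UAA,UAG,UGA -> pick last = UGA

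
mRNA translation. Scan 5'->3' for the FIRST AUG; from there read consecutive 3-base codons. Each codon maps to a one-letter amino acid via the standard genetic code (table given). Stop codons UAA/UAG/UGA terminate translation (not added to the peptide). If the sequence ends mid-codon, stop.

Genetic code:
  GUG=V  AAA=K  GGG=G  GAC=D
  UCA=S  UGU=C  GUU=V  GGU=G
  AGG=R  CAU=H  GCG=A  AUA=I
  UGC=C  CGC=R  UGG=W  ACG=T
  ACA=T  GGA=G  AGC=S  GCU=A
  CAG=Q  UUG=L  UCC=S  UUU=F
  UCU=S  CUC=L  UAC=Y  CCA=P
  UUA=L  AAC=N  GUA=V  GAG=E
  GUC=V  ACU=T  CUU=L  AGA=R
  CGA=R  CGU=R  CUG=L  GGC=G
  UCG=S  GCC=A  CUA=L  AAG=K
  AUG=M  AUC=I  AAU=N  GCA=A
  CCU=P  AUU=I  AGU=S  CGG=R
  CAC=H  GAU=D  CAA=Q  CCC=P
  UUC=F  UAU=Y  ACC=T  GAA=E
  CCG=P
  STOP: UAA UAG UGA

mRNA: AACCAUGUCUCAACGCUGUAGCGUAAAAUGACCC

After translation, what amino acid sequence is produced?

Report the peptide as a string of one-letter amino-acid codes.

Answer: MSQRCSVK

Derivation:
start AUG at pos 4
pos 4: AUG -> M; peptide=M
pos 7: UCU -> S; peptide=MS
pos 10: CAA -> Q; peptide=MSQ
pos 13: CGC -> R; peptide=MSQR
pos 16: UGU -> C; peptide=MSQRC
pos 19: AGC -> S; peptide=MSQRCS
pos 22: GUA -> V; peptide=MSQRCSV
pos 25: AAA -> K; peptide=MSQRCSVK
pos 28: UGA -> STOP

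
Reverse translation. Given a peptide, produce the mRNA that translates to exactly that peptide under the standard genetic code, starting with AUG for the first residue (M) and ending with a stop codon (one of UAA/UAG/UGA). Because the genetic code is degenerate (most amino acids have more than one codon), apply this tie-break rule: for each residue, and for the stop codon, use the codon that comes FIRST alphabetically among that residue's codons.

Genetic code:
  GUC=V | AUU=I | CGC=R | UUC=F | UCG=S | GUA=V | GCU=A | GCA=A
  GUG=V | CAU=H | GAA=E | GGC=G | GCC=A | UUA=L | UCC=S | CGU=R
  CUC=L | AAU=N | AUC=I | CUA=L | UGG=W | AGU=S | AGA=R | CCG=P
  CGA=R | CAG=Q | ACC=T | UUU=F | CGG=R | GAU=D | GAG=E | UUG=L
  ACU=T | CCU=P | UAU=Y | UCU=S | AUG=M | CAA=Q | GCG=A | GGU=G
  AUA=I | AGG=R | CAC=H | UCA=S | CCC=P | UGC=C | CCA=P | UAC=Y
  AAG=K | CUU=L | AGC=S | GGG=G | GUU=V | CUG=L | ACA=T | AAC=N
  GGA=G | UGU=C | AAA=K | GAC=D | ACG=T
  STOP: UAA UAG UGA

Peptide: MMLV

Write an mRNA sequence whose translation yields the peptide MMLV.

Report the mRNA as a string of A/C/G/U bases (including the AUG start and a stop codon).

Answer: mRNA: AUGAUGCUAGUAUAA

Derivation:
residue 1: M -> AUG (start codon)
residue 2: M -> AUG (only codon)
residue 3: L codons sorted = CUA,CUC,CUG,CUU,UUA,UUG -> pick first = CUA
residue 4: V codons sorted = GUA,GUC,GUG,GUU -> pick first = GUA
terminator: stop codons sorted = UAA,UAG,UGA -> pick first = UAA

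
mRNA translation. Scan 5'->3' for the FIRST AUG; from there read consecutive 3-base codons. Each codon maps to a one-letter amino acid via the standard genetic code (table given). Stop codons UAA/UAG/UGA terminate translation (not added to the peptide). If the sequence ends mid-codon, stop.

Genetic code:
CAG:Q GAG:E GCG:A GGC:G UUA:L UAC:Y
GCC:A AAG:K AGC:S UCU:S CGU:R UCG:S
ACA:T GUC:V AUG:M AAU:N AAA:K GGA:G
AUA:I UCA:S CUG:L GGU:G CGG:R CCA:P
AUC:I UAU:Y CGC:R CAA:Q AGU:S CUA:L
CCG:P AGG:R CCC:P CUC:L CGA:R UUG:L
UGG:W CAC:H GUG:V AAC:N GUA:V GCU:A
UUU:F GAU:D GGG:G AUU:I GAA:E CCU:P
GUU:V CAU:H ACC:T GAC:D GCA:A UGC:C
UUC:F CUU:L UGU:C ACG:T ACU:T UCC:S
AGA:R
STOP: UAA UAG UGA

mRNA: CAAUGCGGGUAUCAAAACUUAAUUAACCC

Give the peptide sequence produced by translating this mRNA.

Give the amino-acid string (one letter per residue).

start AUG at pos 2
pos 2: AUG -> M; peptide=M
pos 5: CGG -> R; peptide=MR
pos 8: GUA -> V; peptide=MRV
pos 11: UCA -> S; peptide=MRVS
pos 14: AAA -> K; peptide=MRVSK
pos 17: CUU -> L; peptide=MRVSKL
pos 20: AAU -> N; peptide=MRVSKLN
pos 23: UAA -> STOP

Answer: MRVSKLN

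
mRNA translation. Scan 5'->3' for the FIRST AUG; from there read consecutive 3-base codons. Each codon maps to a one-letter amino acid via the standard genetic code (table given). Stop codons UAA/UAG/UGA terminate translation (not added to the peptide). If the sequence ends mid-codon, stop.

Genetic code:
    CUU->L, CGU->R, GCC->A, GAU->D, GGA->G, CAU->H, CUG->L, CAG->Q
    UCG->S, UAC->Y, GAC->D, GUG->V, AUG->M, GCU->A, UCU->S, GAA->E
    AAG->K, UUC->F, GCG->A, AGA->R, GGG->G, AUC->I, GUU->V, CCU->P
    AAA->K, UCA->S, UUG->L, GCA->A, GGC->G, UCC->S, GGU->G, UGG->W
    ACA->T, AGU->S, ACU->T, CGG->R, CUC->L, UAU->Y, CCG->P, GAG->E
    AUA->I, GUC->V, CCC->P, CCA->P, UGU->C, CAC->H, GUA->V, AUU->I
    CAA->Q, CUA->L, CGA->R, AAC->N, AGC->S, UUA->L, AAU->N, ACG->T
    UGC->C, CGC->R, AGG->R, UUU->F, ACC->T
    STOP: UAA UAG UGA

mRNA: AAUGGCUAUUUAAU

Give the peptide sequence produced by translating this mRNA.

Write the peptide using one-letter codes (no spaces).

start AUG at pos 1
pos 1: AUG -> M; peptide=M
pos 4: GCU -> A; peptide=MA
pos 7: AUU -> I; peptide=MAI
pos 10: UAA -> STOP

Answer: MAI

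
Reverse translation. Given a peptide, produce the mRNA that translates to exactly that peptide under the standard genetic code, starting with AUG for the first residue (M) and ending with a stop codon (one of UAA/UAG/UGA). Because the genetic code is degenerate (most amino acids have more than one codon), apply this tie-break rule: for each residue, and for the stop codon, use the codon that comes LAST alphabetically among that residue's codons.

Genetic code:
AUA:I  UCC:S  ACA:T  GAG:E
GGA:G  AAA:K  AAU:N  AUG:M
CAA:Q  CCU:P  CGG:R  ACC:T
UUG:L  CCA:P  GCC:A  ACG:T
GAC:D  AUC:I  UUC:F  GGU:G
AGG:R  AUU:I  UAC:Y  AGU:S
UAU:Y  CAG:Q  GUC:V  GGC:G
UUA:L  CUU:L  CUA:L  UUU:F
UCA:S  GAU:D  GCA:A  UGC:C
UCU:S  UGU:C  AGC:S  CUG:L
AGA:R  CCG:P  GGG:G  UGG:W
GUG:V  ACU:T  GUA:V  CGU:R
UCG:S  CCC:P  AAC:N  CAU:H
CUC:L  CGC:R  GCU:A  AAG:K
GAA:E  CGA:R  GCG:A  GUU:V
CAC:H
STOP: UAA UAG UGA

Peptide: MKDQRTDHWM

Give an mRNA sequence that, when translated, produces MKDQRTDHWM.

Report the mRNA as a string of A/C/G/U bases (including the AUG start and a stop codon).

residue 1: M -> AUG (start codon)
residue 2: K codons sorted = AAA,AAG -> pick last = AAG
residue 3: D codons sorted = GAC,GAU -> pick last = GAU
residue 4: Q codons sorted = CAA,CAG -> pick last = CAG
residue 5: R codons sorted = AGA,AGG,CGA,CGC,CGG,CGU -> pick last = CGU
residue 6: T codons sorted = ACA,ACC,ACG,ACU -> pick last = ACU
residue 7: D codons sorted = GAC,GAU -> pick last = GAU
residue 8: H codons sorted = CAC,CAU -> pick last = CAU
residue 9: W -> UGG (only codon)
residue 10: M -> AUG (only codon)
terminator: stop codons sorted = UAA,UAG,UGA -> pick last = UGA

Answer: mRNA: AUGAAGGAUCAGCGUACUGAUCAUUGGAUGUGA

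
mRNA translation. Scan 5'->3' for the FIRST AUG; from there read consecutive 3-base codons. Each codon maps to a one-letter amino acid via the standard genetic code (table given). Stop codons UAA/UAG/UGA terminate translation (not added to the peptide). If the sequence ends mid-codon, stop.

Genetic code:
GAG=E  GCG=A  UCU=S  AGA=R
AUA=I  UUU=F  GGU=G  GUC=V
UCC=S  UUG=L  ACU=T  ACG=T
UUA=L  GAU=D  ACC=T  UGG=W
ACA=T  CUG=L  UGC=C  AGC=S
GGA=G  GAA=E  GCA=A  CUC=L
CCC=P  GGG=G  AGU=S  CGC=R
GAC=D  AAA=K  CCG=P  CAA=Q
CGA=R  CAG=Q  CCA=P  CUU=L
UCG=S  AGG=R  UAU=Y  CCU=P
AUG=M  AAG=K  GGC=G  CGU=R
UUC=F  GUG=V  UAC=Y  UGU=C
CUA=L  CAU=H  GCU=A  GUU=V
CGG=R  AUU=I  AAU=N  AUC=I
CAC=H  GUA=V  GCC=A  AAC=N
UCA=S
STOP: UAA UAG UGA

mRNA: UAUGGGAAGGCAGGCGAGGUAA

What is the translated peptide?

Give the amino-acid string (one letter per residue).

Answer: MGRQAR

Derivation:
start AUG at pos 1
pos 1: AUG -> M; peptide=M
pos 4: GGA -> G; peptide=MG
pos 7: AGG -> R; peptide=MGR
pos 10: CAG -> Q; peptide=MGRQ
pos 13: GCG -> A; peptide=MGRQA
pos 16: AGG -> R; peptide=MGRQAR
pos 19: UAA -> STOP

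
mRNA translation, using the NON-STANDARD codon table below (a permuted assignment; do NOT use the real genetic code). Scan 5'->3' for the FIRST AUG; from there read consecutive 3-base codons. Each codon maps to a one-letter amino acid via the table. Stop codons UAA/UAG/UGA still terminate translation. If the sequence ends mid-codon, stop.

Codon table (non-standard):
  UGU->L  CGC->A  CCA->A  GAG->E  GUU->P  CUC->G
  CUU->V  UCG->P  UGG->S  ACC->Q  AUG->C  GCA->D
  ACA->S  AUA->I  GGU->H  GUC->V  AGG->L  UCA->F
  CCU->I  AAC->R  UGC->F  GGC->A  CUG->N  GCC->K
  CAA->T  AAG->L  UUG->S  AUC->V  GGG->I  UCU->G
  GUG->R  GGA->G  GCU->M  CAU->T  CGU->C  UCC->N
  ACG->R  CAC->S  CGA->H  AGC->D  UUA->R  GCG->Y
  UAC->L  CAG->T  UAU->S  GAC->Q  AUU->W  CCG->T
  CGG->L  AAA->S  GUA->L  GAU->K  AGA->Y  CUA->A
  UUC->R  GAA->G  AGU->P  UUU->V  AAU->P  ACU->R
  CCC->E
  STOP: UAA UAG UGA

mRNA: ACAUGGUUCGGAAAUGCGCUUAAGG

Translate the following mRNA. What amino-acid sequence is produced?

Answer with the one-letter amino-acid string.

start AUG at pos 2
pos 2: AUG -> C; peptide=C
pos 5: GUU -> P; peptide=CP
pos 8: CGG -> L; peptide=CPL
pos 11: AAA -> S; peptide=CPLS
pos 14: UGC -> F; peptide=CPLSF
pos 17: GCU -> M; peptide=CPLSFM
pos 20: UAA -> STOP

Answer: CPLSFM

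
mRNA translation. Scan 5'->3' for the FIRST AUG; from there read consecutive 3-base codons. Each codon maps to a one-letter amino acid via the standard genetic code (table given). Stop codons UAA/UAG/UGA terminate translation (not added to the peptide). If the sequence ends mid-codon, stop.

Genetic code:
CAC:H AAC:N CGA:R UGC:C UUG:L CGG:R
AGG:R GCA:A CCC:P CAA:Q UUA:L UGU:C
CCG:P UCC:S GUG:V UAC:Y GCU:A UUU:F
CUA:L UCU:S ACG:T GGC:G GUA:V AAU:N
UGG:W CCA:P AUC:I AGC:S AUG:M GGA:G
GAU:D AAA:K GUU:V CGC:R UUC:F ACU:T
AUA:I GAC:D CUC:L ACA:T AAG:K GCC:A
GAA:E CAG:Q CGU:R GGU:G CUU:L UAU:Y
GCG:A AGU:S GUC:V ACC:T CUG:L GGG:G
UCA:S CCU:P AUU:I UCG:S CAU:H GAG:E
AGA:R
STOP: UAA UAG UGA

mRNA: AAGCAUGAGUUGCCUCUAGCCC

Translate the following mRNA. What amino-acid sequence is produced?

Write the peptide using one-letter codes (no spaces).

Answer: MSCL

Derivation:
start AUG at pos 4
pos 4: AUG -> M; peptide=M
pos 7: AGU -> S; peptide=MS
pos 10: UGC -> C; peptide=MSC
pos 13: CUC -> L; peptide=MSCL
pos 16: UAG -> STOP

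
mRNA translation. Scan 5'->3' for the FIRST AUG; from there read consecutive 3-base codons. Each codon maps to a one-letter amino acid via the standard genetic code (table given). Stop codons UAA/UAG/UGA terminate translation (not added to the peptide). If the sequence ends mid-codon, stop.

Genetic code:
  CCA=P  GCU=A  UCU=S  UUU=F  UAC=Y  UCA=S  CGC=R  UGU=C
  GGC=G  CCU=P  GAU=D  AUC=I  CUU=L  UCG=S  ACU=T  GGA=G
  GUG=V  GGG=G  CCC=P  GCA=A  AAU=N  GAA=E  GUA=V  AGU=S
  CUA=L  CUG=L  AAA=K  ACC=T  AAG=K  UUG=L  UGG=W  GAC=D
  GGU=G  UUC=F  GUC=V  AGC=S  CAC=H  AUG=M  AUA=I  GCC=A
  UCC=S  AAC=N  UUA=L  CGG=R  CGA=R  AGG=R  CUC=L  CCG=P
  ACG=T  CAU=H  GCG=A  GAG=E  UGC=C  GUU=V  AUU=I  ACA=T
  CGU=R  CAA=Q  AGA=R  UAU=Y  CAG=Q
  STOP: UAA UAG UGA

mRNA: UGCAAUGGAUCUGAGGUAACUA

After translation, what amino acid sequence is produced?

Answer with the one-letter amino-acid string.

Answer: MDLR

Derivation:
start AUG at pos 4
pos 4: AUG -> M; peptide=M
pos 7: GAU -> D; peptide=MD
pos 10: CUG -> L; peptide=MDL
pos 13: AGG -> R; peptide=MDLR
pos 16: UAA -> STOP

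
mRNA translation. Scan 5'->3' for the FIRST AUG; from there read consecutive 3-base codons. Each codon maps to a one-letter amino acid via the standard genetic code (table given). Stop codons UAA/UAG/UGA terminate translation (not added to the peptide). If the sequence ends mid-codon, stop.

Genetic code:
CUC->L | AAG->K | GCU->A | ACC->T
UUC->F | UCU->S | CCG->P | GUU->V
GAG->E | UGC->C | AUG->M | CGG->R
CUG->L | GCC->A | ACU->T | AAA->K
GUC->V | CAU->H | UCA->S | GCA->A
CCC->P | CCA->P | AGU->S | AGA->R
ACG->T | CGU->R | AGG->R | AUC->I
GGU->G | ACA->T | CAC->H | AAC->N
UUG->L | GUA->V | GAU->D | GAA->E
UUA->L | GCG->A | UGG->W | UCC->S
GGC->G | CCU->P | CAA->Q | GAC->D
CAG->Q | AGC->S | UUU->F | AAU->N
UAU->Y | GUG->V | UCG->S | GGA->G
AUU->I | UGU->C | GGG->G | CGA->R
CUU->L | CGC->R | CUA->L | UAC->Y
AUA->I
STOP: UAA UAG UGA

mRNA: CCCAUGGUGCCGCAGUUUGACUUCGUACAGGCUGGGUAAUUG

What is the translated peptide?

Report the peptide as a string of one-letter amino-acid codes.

Answer: MVPQFDFVQAG

Derivation:
start AUG at pos 3
pos 3: AUG -> M; peptide=M
pos 6: GUG -> V; peptide=MV
pos 9: CCG -> P; peptide=MVP
pos 12: CAG -> Q; peptide=MVPQ
pos 15: UUU -> F; peptide=MVPQF
pos 18: GAC -> D; peptide=MVPQFD
pos 21: UUC -> F; peptide=MVPQFDF
pos 24: GUA -> V; peptide=MVPQFDFV
pos 27: CAG -> Q; peptide=MVPQFDFVQ
pos 30: GCU -> A; peptide=MVPQFDFVQA
pos 33: GGG -> G; peptide=MVPQFDFVQAG
pos 36: UAA -> STOP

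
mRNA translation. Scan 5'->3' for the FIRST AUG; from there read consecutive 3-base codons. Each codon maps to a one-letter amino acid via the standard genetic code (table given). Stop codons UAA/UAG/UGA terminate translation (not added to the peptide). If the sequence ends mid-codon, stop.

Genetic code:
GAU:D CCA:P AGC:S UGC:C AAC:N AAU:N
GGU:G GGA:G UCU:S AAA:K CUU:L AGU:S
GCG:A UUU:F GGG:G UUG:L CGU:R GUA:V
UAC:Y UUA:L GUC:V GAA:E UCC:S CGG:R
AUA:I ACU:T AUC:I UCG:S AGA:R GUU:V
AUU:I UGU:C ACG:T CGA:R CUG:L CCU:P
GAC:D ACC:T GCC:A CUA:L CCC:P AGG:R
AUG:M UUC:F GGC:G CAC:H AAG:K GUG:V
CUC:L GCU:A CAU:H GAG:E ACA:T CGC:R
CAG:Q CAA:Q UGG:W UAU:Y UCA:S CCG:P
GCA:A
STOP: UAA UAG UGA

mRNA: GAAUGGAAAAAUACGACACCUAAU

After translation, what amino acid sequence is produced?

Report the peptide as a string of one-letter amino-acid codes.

Answer: MEKYDT

Derivation:
start AUG at pos 2
pos 2: AUG -> M; peptide=M
pos 5: GAA -> E; peptide=ME
pos 8: AAA -> K; peptide=MEK
pos 11: UAC -> Y; peptide=MEKY
pos 14: GAC -> D; peptide=MEKYD
pos 17: ACC -> T; peptide=MEKYDT
pos 20: UAA -> STOP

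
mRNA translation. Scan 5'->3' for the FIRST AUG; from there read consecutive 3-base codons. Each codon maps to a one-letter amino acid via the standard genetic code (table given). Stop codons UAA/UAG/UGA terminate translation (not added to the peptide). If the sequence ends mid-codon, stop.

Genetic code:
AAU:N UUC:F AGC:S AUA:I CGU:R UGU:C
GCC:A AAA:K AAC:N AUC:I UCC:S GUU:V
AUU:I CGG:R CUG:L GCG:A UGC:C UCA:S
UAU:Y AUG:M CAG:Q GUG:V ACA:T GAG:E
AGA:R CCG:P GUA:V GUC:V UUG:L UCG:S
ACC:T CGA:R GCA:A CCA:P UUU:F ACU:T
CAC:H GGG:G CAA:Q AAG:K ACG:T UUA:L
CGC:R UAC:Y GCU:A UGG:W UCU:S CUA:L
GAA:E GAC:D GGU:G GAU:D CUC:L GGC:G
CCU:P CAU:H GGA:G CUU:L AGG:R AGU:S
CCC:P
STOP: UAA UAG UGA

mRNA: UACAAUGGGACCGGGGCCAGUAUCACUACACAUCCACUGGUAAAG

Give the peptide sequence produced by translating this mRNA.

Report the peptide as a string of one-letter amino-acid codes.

Answer: MGPGPVSLHIHW

Derivation:
start AUG at pos 4
pos 4: AUG -> M; peptide=M
pos 7: GGA -> G; peptide=MG
pos 10: CCG -> P; peptide=MGP
pos 13: GGG -> G; peptide=MGPG
pos 16: CCA -> P; peptide=MGPGP
pos 19: GUA -> V; peptide=MGPGPV
pos 22: UCA -> S; peptide=MGPGPVS
pos 25: CUA -> L; peptide=MGPGPVSL
pos 28: CAC -> H; peptide=MGPGPVSLH
pos 31: AUC -> I; peptide=MGPGPVSLHI
pos 34: CAC -> H; peptide=MGPGPVSLHIH
pos 37: UGG -> W; peptide=MGPGPVSLHIHW
pos 40: UAA -> STOP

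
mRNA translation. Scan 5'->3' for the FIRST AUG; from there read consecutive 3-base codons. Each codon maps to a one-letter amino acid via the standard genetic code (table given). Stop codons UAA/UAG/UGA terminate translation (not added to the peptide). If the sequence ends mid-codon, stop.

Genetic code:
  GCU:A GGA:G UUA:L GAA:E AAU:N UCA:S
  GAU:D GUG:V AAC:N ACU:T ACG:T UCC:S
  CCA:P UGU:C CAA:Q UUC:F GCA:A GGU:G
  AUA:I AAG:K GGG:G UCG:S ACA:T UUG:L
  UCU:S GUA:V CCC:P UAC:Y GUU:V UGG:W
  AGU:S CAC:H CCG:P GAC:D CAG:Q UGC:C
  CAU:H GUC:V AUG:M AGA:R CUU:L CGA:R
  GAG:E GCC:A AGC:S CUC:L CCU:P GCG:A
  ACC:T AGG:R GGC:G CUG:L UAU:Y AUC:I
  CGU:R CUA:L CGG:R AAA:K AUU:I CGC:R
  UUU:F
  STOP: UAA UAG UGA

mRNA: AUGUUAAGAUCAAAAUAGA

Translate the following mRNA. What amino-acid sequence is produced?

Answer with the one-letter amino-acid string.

start AUG at pos 0
pos 0: AUG -> M; peptide=M
pos 3: UUA -> L; peptide=ML
pos 6: AGA -> R; peptide=MLR
pos 9: UCA -> S; peptide=MLRS
pos 12: AAA -> K; peptide=MLRSK
pos 15: UAG -> STOP

Answer: MLRSK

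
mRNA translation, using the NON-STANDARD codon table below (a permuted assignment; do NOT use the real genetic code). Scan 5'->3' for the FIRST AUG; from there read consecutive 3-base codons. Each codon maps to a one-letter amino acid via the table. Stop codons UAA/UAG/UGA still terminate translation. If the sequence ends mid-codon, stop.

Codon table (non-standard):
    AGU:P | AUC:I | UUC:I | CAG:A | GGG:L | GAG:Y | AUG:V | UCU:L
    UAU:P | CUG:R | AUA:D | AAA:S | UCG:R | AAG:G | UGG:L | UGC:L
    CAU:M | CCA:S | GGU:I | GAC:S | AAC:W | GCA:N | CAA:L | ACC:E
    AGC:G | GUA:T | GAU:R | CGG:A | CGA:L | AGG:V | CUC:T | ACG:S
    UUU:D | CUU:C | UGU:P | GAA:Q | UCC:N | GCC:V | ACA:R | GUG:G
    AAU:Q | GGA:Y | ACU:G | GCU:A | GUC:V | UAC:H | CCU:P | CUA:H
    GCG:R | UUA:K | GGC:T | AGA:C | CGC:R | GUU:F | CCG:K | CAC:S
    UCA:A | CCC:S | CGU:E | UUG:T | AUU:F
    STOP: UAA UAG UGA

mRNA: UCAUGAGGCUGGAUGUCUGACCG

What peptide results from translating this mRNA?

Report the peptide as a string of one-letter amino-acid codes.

Answer: VVRRV

Derivation:
start AUG at pos 2
pos 2: AUG -> V; peptide=V
pos 5: AGG -> V; peptide=VV
pos 8: CUG -> R; peptide=VVR
pos 11: GAU -> R; peptide=VVRR
pos 14: GUC -> V; peptide=VVRRV
pos 17: UGA -> STOP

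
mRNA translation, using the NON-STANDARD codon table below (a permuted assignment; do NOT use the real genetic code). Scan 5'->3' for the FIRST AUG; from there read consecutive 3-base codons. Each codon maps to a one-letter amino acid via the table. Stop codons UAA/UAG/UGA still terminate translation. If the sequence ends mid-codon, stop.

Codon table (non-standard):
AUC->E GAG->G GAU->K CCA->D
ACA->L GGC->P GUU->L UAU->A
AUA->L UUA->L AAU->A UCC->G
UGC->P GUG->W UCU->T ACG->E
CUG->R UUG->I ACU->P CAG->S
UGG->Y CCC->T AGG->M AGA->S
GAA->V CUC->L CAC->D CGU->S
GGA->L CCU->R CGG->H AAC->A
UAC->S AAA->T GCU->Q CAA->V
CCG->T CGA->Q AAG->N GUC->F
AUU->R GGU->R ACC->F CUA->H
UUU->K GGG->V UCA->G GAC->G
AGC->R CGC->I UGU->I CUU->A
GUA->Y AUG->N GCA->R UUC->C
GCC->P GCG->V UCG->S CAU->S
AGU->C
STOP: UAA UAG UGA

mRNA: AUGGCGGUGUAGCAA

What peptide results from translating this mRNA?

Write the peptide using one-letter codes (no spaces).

Answer: NVW

Derivation:
start AUG at pos 0
pos 0: AUG -> N; peptide=N
pos 3: GCG -> V; peptide=NV
pos 6: GUG -> W; peptide=NVW
pos 9: UAG -> STOP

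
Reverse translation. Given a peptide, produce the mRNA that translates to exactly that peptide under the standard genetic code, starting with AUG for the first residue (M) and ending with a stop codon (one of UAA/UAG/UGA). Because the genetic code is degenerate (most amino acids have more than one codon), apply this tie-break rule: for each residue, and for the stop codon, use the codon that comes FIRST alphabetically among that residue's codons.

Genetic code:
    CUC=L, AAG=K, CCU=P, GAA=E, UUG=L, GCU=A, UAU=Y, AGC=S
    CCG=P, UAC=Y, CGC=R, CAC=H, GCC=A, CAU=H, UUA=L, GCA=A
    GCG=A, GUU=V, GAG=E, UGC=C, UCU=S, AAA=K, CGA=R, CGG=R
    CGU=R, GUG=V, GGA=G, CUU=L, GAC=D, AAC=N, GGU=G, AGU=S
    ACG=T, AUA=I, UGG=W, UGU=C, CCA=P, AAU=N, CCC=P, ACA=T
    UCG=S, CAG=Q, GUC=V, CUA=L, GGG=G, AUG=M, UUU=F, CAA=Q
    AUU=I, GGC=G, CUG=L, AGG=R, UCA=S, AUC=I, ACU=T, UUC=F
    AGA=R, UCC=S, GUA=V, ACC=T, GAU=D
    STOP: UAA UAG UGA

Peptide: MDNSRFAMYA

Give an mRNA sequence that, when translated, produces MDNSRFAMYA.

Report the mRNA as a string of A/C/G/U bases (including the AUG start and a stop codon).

Answer: mRNA: AUGGACAACAGCAGAUUCGCAAUGUACGCAUAA

Derivation:
residue 1: M -> AUG (start codon)
residue 2: D codons sorted = GAC,GAU -> pick first = GAC
residue 3: N codons sorted = AAC,AAU -> pick first = AAC
residue 4: S codons sorted = AGC,AGU,UCA,UCC,UCG,UCU -> pick first = AGC
residue 5: R codons sorted = AGA,AGG,CGA,CGC,CGG,CGU -> pick first = AGA
residue 6: F codons sorted = UUC,UUU -> pick first = UUC
residue 7: A codons sorted = GCA,GCC,GCG,GCU -> pick first = GCA
residue 8: M -> AUG (only codon)
residue 9: Y codons sorted = UAC,UAU -> pick first = UAC
residue 10: A codons sorted = GCA,GCC,GCG,GCU -> pick first = GCA
terminator: stop codons sorted = UAA,UAG,UGA -> pick first = UAA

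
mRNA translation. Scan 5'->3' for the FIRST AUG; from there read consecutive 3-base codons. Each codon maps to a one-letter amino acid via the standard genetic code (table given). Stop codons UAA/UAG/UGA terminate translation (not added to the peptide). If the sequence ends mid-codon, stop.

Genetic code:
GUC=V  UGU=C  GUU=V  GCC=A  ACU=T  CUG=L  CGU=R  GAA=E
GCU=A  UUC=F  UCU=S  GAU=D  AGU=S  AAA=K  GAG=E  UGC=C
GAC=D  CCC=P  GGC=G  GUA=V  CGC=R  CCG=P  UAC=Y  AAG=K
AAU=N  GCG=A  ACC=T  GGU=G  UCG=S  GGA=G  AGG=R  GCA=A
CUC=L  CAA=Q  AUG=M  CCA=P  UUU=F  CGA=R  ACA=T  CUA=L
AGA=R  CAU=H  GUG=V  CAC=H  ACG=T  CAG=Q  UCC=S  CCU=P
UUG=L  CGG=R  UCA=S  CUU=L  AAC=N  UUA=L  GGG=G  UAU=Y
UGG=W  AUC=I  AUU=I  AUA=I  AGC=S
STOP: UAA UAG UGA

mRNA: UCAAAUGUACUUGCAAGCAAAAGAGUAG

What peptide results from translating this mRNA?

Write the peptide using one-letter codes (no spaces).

start AUG at pos 4
pos 4: AUG -> M; peptide=M
pos 7: UAC -> Y; peptide=MY
pos 10: UUG -> L; peptide=MYL
pos 13: CAA -> Q; peptide=MYLQ
pos 16: GCA -> A; peptide=MYLQA
pos 19: AAA -> K; peptide=MYLQAK
pos 22: GAG -> E; peptide=MYLQAKE
pos 25: UAG -> STOP

Answer: MYLQAKE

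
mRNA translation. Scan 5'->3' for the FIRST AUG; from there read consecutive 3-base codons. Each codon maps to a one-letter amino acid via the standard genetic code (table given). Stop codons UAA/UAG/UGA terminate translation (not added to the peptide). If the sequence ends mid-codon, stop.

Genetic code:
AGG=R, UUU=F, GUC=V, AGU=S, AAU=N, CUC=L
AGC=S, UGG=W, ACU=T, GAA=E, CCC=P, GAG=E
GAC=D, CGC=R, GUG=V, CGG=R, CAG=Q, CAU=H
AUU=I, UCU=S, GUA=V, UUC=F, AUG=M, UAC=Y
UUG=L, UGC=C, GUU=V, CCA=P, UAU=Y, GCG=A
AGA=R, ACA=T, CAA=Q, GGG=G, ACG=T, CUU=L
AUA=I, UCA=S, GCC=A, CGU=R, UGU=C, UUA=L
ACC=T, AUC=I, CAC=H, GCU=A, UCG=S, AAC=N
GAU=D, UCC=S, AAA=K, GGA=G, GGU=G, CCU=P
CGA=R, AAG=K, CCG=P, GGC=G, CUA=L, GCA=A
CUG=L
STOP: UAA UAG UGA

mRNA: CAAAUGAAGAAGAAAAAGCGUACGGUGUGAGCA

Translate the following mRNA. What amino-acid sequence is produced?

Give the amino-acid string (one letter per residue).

Answer: MKKKKRTV

Derivation:
start AUG at pos 3
pos 3: AUG -> M; peptide=M
pos 6: AAG -> K; peptide=MK
pos 9: AAG -> K; peptide=MKK
pos 12: AAA -> K; peptide=MKKK
pos 15: AAG -> K; peptide=MKKKK
pos 18: CGU -> R; peptide=MKKKKR
pos 21: ACG -> T; peptide=MKKKKRT
pos 24: GUG -> V; peptide=MKKKKRTV
pos 27: UGA -> STOP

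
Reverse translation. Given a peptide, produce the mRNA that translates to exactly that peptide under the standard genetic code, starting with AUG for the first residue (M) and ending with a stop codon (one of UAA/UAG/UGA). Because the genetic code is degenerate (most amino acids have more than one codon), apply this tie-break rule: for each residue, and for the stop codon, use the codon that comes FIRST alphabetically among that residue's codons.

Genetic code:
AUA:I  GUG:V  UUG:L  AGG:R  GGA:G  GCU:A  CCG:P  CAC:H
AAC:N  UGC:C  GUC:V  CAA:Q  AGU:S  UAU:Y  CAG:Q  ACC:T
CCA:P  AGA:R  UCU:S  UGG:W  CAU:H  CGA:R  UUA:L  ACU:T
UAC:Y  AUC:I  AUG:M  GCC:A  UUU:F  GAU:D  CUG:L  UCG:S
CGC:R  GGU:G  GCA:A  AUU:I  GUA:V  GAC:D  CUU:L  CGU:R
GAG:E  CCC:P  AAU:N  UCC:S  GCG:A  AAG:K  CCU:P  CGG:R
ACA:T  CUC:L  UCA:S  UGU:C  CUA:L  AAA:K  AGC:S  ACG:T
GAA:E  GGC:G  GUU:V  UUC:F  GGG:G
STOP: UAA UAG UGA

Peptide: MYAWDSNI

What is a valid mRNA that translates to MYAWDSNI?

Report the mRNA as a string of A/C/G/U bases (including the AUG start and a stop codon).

Answer: mRNA: AUGUACGCAUGGGACAGCAACAUAUAA

Derivation:
residue 1: M -> AUG (start codon)
residue 2: Y codons sorted = UAC,UAU -> pick first = UAC
residue 3: A codons sorted = GCA,GCC,GCG,GCU -> pick first = GCA
residue 4: W -> UGG (only codon)
residue 5: D codons sorted = GAC,GAU -> pick first = GAC
residue 6: S codons sorted = AGC,AGU,UCA,UCC,UCG,UCU -> pick first = AGC
residue 7: N codons sorted = AAC,AAU -> pick first = AAC
residue 8: I codons sorted = AUA,AUC,AUU -> pick first = AUA
terminator: stop codons sorted = UAA,UAG,UGA -> pick first = UAA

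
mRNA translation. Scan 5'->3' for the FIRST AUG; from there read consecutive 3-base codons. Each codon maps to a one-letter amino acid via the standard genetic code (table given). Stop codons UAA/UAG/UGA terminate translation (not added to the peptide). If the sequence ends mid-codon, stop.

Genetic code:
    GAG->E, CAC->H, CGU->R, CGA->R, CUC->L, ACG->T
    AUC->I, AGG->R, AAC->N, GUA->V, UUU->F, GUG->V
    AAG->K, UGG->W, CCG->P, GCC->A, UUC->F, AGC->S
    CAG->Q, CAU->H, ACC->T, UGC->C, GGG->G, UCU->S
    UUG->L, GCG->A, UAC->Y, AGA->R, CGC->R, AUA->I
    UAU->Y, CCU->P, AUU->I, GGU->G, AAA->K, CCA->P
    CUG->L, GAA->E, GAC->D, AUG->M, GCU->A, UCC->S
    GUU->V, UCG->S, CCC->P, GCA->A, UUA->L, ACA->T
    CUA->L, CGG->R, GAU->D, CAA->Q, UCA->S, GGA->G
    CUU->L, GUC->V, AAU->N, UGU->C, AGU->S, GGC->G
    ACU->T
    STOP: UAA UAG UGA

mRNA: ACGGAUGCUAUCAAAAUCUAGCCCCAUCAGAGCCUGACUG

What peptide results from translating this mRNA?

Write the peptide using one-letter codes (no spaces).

Answer: MLSKSSPIRA

Derivation:
start AUG at pos 4
pos 4: AUG -> M; peptide=M
pos 7: CUA -> L; peptide=ML
pos 10: UCA -> S; peptide=MLS
pos 13: AAA -> K; peptide=MLSK
pos 16: UCU -> S; peptide=MLSKS
pos 19: AGC -> S; peptide=MLSKSS
pos 22: CCC -> P; peptide=MLSKSSP
pos 25: AUC -> I; peptide=MLSKSSPI
pos 28: AGA -> R; peptide=MLSKSSPIR
pos 31: GCC -> A; peptide=MLSKSSPIRA
pos 34: UGA -> STOP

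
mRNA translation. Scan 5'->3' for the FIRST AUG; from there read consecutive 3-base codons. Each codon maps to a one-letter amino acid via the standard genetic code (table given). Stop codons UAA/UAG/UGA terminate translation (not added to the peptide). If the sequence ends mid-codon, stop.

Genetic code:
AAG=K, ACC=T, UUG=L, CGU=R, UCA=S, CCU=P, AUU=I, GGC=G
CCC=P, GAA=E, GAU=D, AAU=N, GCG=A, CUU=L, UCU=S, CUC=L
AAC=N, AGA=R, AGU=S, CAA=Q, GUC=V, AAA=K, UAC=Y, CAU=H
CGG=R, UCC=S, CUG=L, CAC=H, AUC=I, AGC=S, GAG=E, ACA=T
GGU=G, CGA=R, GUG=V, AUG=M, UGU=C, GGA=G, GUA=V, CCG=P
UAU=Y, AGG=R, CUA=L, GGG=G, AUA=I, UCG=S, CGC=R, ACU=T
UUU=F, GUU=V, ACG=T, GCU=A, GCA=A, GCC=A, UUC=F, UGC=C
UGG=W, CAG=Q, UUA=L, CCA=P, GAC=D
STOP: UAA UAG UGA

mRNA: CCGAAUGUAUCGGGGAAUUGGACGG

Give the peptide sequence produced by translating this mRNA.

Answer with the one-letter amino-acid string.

start AUG at pos 4
pos 4: AUG -> M; peptide=M
pos 7: UAU -> Y; peptide=MY
pos 10: CGG -> R; peptide=MYR
pos 13: GGA -> G; peptide=MYRG
pos 16: AUU -> I; peptide=MYRGI
pos 19: GGA -> G; peptide=MYRGIG
pos 22: CGG -> R; peptide=MYRGIGR
pos 25: only 0 nt remain (<3), stop (end of mRNA)

Answer: MYRGIGR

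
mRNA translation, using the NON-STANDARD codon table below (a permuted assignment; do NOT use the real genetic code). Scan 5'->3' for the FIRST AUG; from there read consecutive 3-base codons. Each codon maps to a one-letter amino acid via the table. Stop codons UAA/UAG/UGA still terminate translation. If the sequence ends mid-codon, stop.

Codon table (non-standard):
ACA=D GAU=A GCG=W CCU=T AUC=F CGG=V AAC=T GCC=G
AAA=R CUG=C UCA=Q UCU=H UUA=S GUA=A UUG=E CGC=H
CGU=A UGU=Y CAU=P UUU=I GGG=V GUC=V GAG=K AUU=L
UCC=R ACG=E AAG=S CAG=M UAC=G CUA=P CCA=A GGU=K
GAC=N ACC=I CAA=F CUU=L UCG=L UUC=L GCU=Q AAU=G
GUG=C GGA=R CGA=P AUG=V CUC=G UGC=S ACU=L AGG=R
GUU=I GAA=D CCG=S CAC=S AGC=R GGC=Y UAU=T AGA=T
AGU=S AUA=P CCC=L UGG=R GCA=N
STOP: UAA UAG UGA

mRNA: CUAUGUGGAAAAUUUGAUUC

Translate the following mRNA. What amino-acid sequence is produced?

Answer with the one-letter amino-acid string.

start AUG at pos 2
pos 2: AUG -> V; peptide=V
pos 5: UGG -> R; peptide=VR
pos 8: AAA -> R; peptide=VRR
pos 11: AUU -> L; peptide=VRRL
pos 14: UGA -> STOP

Answer: VRRL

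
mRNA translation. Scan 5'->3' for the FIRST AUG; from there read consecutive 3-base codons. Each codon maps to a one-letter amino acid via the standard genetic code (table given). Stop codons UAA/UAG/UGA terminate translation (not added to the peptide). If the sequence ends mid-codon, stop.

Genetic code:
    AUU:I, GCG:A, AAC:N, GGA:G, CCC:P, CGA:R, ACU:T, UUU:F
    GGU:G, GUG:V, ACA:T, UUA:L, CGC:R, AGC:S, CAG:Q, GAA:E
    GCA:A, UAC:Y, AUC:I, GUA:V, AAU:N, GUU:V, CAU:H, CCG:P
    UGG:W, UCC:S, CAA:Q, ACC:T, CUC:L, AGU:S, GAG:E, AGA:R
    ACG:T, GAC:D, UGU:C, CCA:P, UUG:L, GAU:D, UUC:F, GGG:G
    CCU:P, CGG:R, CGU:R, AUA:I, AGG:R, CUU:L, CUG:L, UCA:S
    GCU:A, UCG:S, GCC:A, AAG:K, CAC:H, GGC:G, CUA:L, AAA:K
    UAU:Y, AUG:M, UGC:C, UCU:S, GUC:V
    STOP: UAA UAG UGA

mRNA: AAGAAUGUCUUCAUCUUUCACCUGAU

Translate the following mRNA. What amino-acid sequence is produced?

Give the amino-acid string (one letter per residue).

start AUG at pos 4
pos 4: AUG -> M; peptide=M
pos 7: UCU -> S; peptide=MS
pos 10: UCA -> S; peptide=MSS
pos 13: UCU -> S; peptide=MSSS
pos 16: UUC -> F; peptide=MSSSF
pos 19: ACC -> T; peptide=MSSSFT
pos 22: UGA -> STOP

Answer: MSSSFT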